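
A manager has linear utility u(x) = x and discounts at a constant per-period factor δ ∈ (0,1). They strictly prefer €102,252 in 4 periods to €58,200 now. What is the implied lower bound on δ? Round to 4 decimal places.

The preference means 58200 < δ^4·102252.
So δ^4 > 58200/102252 = 0.56918; taking the 4th root of both positive sides preserves the inequality.
δ > (58200/102252)^(1/4) ≈ 0.8686.

δ > 0.8686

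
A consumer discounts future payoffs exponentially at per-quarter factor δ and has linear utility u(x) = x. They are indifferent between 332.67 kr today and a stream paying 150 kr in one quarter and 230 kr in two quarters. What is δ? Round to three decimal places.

The stream is worth 150δ + 230δ² today, so 150δ + 230δ² = 332.67.
Rearranged: 230δ² + 150δ − 332.67 = 0.
By the quadratic formula (taking the positive root), δ = (−150 + √328556.40) / 460 ≈ 0.920.

δ ≈ 0.920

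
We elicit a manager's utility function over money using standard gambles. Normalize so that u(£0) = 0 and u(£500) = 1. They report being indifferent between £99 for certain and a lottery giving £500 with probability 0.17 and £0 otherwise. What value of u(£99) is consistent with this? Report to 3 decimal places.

0.170

u(£99) equals the lottery's expected utility: 0.17·1 + 0.83·0 = 0.17.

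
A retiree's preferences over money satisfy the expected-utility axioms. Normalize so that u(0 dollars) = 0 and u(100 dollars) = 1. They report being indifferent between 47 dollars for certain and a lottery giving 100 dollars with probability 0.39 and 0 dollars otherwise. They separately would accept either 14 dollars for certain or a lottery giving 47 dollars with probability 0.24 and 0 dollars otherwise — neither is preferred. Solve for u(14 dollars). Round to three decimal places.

0.094

First, u(47 dollars) = 0.39·u(100 dollars) + 0.61·u(0 dollars) = 0.39.
The second indifference gives u(14 dollars) = 0.24·u(47 dollars) + 0.76·u(0 dollars) = 0.24·0.39 + 0.76·0.00 = 0.0936.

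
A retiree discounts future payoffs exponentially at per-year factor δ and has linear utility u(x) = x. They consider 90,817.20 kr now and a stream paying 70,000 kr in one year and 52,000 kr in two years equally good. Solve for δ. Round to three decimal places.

Present value of the stream is 70000·δ + 52000·δ². Indifference gives 70000δ + 52000δ² = 90817.20.
So 52000δ² + 70000δ − 90817.20 = 0.
By the quadratic formula (taking the positive root), δ = (−70000 + √23789977600.00) / 104000 ≈ 0.810.

δ ≈ 0.810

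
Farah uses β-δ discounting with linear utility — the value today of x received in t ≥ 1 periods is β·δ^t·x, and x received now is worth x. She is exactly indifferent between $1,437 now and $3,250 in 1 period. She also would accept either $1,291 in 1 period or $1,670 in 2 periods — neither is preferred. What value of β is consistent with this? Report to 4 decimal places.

The second indifference involves only future payoffs, so β cancels: β·δ^1·1291 = β·δ^2·1670, giving δ = 1291/1670 = 0.77305.
The first indifference: 1437 = β·δ·3250, so β = 1437/(δ·3250) = 1437/(0.77305·3250) ≈ 0.5720.

β ≈ 0.5720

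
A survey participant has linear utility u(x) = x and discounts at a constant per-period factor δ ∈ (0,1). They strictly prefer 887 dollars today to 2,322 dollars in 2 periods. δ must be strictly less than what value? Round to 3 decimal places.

The preference means 887 > δ^2·2322.
Dividing by 2322: δ^2 < 0.38200. Both sides are positive, so the square root keeps the direction.
δ < (887/2322)^(1/2) ≈ 0.618.

δ < 0.618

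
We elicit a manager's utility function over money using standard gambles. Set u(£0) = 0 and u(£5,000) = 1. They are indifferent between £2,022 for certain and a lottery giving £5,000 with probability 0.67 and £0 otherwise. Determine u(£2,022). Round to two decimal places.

0.67

By the standard-gamble method, u(£2,022) is just the indifference probability on the best outcome: 0.67.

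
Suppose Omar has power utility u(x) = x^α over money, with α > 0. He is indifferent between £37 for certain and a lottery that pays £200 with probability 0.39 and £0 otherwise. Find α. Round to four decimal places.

α ≈ 0.5580

The lottery's expected utility is 0.39·u(200) + 0.61·u(0) = 0.39·200^α (since u(0) = 0 for α > 0).
Indifference: 37^α = 0.39·200^α, so (37/200)^α = 0.39.
Taking logs: α·ln(37/200) = ln(0.39), so α = -0.9416085 / -1.6873995 ≈ 0.5580.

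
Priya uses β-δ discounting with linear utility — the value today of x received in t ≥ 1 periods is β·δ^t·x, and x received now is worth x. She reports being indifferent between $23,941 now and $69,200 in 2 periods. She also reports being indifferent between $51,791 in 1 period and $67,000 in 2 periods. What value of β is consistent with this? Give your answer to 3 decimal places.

β ≈ 0.579

From the later pair, β·δ^1·51791 = β·δ^2·67000; dividing through, δ = 51791/67000 = 0.77300.
The first indifference: 23941 = β·δ^2·69200, so β = 23941/(δ^2·69200) = 23941/(0.59753·69200) ≈ 0.579.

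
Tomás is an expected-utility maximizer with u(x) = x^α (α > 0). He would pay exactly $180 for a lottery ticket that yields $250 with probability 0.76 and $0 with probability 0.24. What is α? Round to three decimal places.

The lottery's expected utility is 0.76·u(250) + 0.24·u(0) = 0.76·250^α (since u(0) = 0 for α > 0).
Setting u(180) equal to that: 180^α = 0.76·250^α ⇒ (180/250)^α = 0.76.
Taking logs: α·ln(180/250) = ln(0.76), so α = -0.274437 / -0.328504 ≈ 0.835.

α ≈ 0.835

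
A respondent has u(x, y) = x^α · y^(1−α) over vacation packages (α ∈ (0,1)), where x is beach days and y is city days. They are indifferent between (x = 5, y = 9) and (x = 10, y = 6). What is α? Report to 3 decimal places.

α ≈ 0.369

Set the two utilities equal: 5^α·9^(1−α) = 10^α·6^(1−α).
Rearrange to (5/10)^α = (6/9)^(1−α) and take logs: α·-0.693147 = (1−α)·-0.405465.
So α/(1−α) = (-0.405465)/(-0.693147) = 0.584962, and α = 0.584962/1.584962 ≈ 0.369.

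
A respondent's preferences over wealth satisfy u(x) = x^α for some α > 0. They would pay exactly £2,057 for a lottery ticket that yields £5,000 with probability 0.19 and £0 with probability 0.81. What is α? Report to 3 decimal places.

EU(lottery) = 0.19·5000^α + 0.81·0 = 0.19·5000^α.
Equating: 2057^α = 0.19·5000^α, i.e. 0.4114^α = 0.19.
Taking logs: α·ln(2057/5000) = ln(0.19), so α = -1.660731 / -0.888189 ≈ 1.870.

α ≈ 1.870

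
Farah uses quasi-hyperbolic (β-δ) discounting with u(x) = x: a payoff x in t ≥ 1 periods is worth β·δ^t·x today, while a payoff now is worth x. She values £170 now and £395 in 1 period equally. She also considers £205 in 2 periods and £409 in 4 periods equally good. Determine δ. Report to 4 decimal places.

δ ≈ 0.7080

From the later pair, β·δ^2·205 = β·δ^4·409; dividing through, δ^2 = 205/409 = 0.50122, so δ = 0.70797.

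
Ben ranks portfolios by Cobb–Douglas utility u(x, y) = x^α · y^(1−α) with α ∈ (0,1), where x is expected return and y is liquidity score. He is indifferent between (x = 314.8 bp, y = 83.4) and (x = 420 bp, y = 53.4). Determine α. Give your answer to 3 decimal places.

α ≈ 0.607

The Cobb–Douglas utilities coincide, so 314.8^α·83.4^(1−α) = 420^α·53.4^(1−α).
Taking logs: α·ln 314.8 + (1−α)·ln 83.4 = α·ln 420 + (1−α)·ln 53.4, i.e. α·-0.288317 = (1−α)·-0.445838.
With A = -0.288317 and B = -0.445838: α·A = (1−α)·B, so α = B/(A+B) = -0.445838/-0.734155 ≈ 0.607.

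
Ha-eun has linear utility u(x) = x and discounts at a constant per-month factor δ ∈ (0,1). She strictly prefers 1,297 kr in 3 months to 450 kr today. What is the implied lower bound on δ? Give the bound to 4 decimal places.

Under u(x) = x this choice says 450 < δ^3·1297.
So δ^3 > 450/1297 = 0.34695; taking the cube root of both positive sides preserves the inequality.
δ > (450/1297)^(1/3) ≈ 0.7027.

δ > 0.7027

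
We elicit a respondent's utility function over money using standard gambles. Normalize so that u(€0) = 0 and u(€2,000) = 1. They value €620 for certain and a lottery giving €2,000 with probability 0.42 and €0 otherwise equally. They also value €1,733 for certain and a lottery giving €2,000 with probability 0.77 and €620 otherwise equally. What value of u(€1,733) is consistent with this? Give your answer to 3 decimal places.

First, u(€620) = 0.42·u(€2,000) + 0.58·u(€0) = 0.42.
The second indifference gives u(€1,733) = 0.77·u(€2,000) + 0.23·u(€620) = 0.77·1.00 + 0.23·0.42 = 0.8666.

0.867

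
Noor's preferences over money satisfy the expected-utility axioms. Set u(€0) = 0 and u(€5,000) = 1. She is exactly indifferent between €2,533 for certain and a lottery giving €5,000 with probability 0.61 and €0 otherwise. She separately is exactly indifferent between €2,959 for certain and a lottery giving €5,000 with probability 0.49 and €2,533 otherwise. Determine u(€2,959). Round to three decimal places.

From the first indifference, u(€2,533) = 0.61·u(€5,000) + 0.39·u(€0) = 0.61·1 + 0.39·0 = 0.61.
Then u(€2,959) = 0.49·u(€5,000) + 0.51·u(€2,533) = 0.49·1.00 + 0.51·0.61 = 0.8011.

0.801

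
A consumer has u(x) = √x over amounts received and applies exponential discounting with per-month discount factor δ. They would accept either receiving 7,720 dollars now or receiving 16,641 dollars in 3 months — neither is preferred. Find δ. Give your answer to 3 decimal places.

δ ≈ 0.880

Equating discounted utilities: u(7720) = δ^3·u(16641) ⇒ δ^3 = u(7720)/u(16641).
Since u(x) = √x, δ^3 = √(7720/16641) = 0.68111.
Taking the cube root: δ = 0.68111^(1/3) ≈ 0.880.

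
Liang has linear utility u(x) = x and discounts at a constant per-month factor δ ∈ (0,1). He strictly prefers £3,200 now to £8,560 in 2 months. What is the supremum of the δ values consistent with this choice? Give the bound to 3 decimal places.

Under u(x) = x this choice says 3200 > δ^2·8560.
So δ^2 < 3200/8560 = 0.37383; taking the square root of both positive sides preserves the inequality.
δ < (3200/8560)^(1/2) ≈ 0.611.

δ < 0.611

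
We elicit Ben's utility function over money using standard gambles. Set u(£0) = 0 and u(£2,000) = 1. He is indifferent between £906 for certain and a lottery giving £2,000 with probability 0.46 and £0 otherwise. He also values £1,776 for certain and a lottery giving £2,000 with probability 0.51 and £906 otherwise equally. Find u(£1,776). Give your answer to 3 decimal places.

The first gamble pins u(£906): it must equal 0.46·1 + 0.54·0 = 0.46.
Chaining: u(£1,776) = 0.51·1.00 + 0.49·0.46 = 0.7354.

0.735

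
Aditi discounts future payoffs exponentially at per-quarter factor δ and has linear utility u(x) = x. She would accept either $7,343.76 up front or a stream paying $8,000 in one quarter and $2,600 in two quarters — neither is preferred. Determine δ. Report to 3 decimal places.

The stream is worth 8000δ + 2600δ² today, so 8000δ + 2600δ² = 7343.76.
So 2600δ² + 8000δ − 7343.76 = 0.
The positive root is δ = [−8000 + √(8000² + 4·2600·7343.76)] / (2·2600) = (−8000 + 11848.000)/5200 ≈ 0.740.

δ ≈ 0.740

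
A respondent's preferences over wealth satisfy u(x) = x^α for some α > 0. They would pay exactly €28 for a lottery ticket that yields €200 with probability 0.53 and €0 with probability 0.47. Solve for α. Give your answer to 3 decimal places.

Since u(0) = 0, the lottery's EU is 0.53·200^α.
Setting u(28) equal to that: 28^α = 0.53·200^α ⇒ (28/200)^α = 0.53.
α = ln(0.53) / ln(28/200) = -0.634878/-1.966113 ≈ 0.323.

α ≈ 0.323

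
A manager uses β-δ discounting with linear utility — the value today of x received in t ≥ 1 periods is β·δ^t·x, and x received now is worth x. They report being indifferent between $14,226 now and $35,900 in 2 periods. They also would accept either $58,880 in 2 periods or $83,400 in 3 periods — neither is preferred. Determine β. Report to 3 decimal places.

Both payoffs in the second observation are in the future, so β drops out: δ^2·58880 = δ^3·83400 ⇒ δ = 58880/83400 = 0.70600.
The first indifference: 14226 = β·δ^2·35900, so β = 14226/(δ^2·35900) = 14226/(0.49843·35900) ≈ 0.795.

β ≈ 0.795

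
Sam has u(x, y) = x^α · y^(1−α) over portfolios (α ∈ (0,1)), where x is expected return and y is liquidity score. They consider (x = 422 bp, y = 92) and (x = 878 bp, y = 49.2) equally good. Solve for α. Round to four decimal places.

The Cobb–Douglas utilities coincide, so 422^α·92^(1−α) = 878^α·49.2^(1−α).
Taking logs: α·ln 422 + (1−α)·ln 92 = α·ln 878 + (1−α)·ln 49.2, i.e. α·-0.7326413 = (1−α)·-0.6258950.
With A = -0.7326413 and B = -0.6258950: α·A = (1−α)·B, so α = B/(A+B) = -0.6258950/-1.3585363 ≈ 0.4607.

α ≈ 0.4607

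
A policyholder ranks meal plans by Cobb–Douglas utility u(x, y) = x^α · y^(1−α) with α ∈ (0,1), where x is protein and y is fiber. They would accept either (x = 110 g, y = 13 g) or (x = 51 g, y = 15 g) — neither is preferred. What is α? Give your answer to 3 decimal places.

α ≈ 0.157

The Cobb–Douglas utilities coincide, so 110^α·13^(1−α) = 51^α·15^(1−α).
Taking logs: α·ln 110 + (1−α)·ln 13 = α·ln 51 + (1−α)·ln 15, i.e. α·0.768655 = (1−α)·0.143101.
So α/(1−α) = (0.143101)/(0.768655) = 0.186171, and α = 0.186171/1.186171 ≈ 0.157.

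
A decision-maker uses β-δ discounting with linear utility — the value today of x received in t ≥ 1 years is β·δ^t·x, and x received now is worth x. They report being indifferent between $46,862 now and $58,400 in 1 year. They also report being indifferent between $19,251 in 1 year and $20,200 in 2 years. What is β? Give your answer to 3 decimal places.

From the later pair, β·δ^1·19251 = β·δ^2·20200; dividing through, δ = 19251/20200 = 0.95302.
The first indifference: 46862 = β·δ·58400, so β = 46862/(δ·58400) = 46862/(0.95302·58400) ≈ 0.842.

β ≈ 0.842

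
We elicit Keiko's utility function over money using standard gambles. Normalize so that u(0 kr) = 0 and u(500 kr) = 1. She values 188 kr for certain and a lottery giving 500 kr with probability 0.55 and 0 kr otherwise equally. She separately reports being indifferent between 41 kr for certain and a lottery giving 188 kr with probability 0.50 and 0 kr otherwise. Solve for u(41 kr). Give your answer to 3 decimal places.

0.275

First, u(188 kr) = 0.55·u(500 kr) + 0.45·u(0 kr) = 0.55.
The second indifference gives u(41 kr) = 0.50·u(188 kr) + 0.50·u(0 kr) = 0.50·0.55 + 0.50·0.00 = 0.2750.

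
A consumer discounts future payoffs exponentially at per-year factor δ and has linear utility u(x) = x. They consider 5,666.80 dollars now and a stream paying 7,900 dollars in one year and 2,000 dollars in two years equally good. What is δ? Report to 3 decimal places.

δ ≈ 0.620

The stream is worth 7900δ + 2000δ² today, so 7900δ + 2000δ² = 5666.80.
That is, 2000δ² + 7900δ − 5666.80 = 0, a quadratic in δ.
By the quadratic formula (taking the positive root), δ = (−7900 + √107744400.00) / 4000 ≈ 0.620.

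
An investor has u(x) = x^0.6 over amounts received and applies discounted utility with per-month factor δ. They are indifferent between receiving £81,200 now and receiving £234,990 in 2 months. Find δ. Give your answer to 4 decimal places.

The payoff in 2 months is discounted by δ^2, so u(81200) = δ^2·u(234990) and δ^2 = u(81200)/u(234990).
With u(x) = x^0.6: δ^2 = 81200^0.6/234990^0.6 = (81200/234990)^0.6 = 0.52857.
So δ = 0.52857^(1/2) ≈ 0.7270.

δ ≈ 0.7270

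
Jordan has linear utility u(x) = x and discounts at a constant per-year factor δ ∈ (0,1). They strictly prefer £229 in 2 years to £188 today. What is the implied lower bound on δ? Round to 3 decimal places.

Comparing present values: 188 < δ^2·229.
Dividing by 229: δ^2 > 0.82096. Both sides are positive, so the square root keeps the direction.
δ > 0.82096^(1/2) = 0.906.

δ > 0.906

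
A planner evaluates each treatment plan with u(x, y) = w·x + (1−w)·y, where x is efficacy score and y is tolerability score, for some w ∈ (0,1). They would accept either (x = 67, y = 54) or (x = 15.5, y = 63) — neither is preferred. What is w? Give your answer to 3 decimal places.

w = 0.149

u(67,54) = u(15.5,63) means w·67 + (1−w)·54 = w·15.5 + (1−w)·63.
w·(67−15.5) = (1−w)·(63−54), i.e. w·51.5 = (1−w)·9.
Hence w = 9/(51.5+9) = 9/60.5 = 0.149.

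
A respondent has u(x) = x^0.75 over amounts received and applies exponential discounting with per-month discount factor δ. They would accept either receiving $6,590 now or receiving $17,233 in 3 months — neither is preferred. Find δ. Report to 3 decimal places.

δ ≈ 0.786

Indifference means u(6590) = δ^3 · u(17233), so δ^3 = u(6590)/u(17233).
Since u(x) = x^0.75, δ^3 = (6590/17233)^0.75 = 0.38241^0.75 = 0.48629.
So δ = 0.48629^(1/3) ≈ 0.786.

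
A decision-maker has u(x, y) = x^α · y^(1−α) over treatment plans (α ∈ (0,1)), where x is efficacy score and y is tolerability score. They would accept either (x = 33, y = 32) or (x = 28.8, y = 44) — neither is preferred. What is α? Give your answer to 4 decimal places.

α ≈ 0.7005

Set the two utilities equal: 33^α·32^(1−α) = 28.8^α·44^(1−α).
Taking logs: α·ln 33 + (1−α)·ln 32 = α·ln 28.8 + (1−α)·ln 44, i.e. α·0.1361322 = (1−α)·0.3184537.
With A = 0.1361322 and B = 0.3184537: α·A = (1−α)·B, so α = B/(A+B) = 0.3184537/0.4545859 ≈ 0.7005.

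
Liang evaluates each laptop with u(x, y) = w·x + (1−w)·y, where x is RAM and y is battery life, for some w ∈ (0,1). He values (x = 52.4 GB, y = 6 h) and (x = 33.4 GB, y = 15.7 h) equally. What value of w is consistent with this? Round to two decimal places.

w = 0.34

Indifference: w·52.4 + (1−w)·6 = w·33.4 + (1−w)·15.7.
w·(52.4−33.4) = (1−w)·(15.7−6), i.e. w·19 = (1−w)·9.7.
The marginal rate of substitution is 9.7/19, so w = 9.7/(19+9.7) = 0.34.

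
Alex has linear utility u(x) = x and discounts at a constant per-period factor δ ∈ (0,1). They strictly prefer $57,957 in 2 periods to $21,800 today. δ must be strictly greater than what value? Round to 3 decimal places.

Under u(x) = x this choice says 21800 < δ^2·57957.
Dividing by 57957: δ^2 > 0.37614. Both sides are positive, so the square root keeps the direction.
δ > (21800/57957)^(1/2) ≈ 0.613.

δ > 0.613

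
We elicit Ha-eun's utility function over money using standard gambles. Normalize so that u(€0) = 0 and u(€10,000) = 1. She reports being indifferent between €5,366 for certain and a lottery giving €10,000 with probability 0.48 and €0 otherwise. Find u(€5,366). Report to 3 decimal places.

The indifference gives u(€5,366) = 0.48·u(€10,000) + 0.52·u(€0) = 0.48·1 + 0.52·0 = 0.48.

0.480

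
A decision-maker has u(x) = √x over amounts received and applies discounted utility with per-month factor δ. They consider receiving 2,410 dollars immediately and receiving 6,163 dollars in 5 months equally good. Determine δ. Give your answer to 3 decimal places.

Indifference means u(2410) = δ^5 · u(6163), so δ^5 = u(2410)/u(6163).
Since u(x) = √x, δ^5 = √(2410/6163) = 0.62533.
Taking the 5th root: δ = 0.62533^(1/5) ≈ 0.910.

δ ≈ 0.910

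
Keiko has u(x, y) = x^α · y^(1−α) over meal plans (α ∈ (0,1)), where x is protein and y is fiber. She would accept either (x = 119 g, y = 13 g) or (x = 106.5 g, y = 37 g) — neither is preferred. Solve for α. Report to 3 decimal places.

Indifference: 119^α · 13^(1−α) = 106.5^α · 37^(1−α).
Rearrange to (119/106.5)^α = (37/13)^(1−α) and take logs: α·0.110979 = (1−α)·1.045969.
With A = 0.110979 and B = 1.045969: α·A = (1−α)·B, so α = B/(A+B) = 1.045969/1.156948 ≈ 0.904.

α ≈ 0.904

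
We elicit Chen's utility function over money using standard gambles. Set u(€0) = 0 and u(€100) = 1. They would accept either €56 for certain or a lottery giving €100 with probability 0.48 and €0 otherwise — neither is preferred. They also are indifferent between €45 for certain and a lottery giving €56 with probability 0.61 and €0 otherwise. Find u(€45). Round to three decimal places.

The first gamble pins u(€56): it must equal 0.48·1 + 0.52·0 = 0.48.
Chaining: u(€45) = 0.61·0.48 + 0.39·0.00 = 0.2928.

0.293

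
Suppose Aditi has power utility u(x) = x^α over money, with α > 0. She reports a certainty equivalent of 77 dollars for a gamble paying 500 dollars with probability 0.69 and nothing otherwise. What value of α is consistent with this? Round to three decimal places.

α ≈ 0.198

EU(lottery) = 0.69·500^α + 0.31·0 = 0.69·500^α.
Setting u(77) equal to that: 77^α = 0.69·500^α ⇒ (77/500)^α = 0.69.
Taking logs: α·ln(77/500) = ln(0.69), so α = -0.371064 / -1.870803 ≈ 0.198.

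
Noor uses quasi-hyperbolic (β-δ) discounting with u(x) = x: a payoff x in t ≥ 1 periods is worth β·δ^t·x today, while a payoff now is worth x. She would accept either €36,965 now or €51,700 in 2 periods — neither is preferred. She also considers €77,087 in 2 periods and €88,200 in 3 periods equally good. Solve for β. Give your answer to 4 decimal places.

β ≈ 0.9360

From the later pair, β·δ^2·77087 = β·δ^3·88200; dividing through, δ = 77087/88200 = 0.87400.
Substituting δ into 36965 = β·δ^2·51700: β = 36965/(39492.594) ≈ 0.9360.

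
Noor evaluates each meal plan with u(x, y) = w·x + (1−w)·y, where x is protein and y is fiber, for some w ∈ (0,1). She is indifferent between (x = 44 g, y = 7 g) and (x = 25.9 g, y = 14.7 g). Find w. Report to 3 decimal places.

w = 0.298

Equating utilities: w·44 + (1−w)·7 = w·25.9 + (1−w)·14.7.
w·(44−25.9) = (1−w)·(14.7−7), i.e. w·18.1 = (1−w)·7.7.
Hence w = 7.7/(18.1+7.7) = 7.7/25.8 = 0.298.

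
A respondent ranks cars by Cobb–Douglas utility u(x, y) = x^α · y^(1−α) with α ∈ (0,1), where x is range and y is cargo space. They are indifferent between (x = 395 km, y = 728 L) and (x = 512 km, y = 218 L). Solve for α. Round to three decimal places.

The Cobb–Douglas utilities coincide, so 395^α·728^(1−α) = 512^α·218^(1−α).
Taking logs: α·ln 395 + (1−α)·ln 728 = α·ln 512 + (1−α)·ln 218, i.e. α·-0.259439 = (1−α)·-1.205806.
Thus α·(-1.465245) = -1.205806, so α = -1.205806/-1.465245 ≈ 0.823.

α ≈ 0.823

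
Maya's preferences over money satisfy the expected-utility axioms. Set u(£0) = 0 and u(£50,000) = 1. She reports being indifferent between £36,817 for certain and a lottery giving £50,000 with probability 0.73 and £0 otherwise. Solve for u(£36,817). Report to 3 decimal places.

The indifference gives u(£36,817) = 0.73·u(£50,000) + 0.27·u(£0) = 0.73·1 + 0.27·0 = 0.73.

0.730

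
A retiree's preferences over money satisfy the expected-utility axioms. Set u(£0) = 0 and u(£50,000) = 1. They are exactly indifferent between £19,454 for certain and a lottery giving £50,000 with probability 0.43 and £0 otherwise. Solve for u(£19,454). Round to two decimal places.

The indifference gives u(£19,454) = 0.43·u(£50,000) + 0.57·u(£0) = 0.43·1 + 0.57·0 = 0.43.

0.43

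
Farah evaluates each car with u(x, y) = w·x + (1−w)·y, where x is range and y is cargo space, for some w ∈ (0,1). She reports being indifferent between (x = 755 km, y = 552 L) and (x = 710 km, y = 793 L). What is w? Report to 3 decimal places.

w = 0.843

Equating utilities: w·755 + (1−w)·552 = w·710 + (1−w)·793.
Collecting terms: w·45 = (1−w)·241.
The marginal rate of substitution is 241/45, so w = 241/(45+241) = 0.843.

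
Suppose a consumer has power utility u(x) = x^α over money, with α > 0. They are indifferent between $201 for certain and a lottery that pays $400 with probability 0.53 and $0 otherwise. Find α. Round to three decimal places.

α ≈ 0.923

Since u(0) = 0, the lottery's EU is 0.53·400^α.
Setting u(201) equal to that: 201^α = 0.53·400^α ⇒ (201/400)^α = 0.53.
Taking logs: α·ln(201/400) = ln(0.53), so α = -0.634878 / -0.688160 ≈ 0.923.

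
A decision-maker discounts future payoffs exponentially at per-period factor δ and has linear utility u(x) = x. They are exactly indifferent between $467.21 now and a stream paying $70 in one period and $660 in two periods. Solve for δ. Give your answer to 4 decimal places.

Present value of the stream is 70·δ + 660·δ². Indifference gives 70δ + 660δ² = 467.21.
So 660δ² + 70δ − 467.21 = 0.
By the quadratic formula (taking the positive root), δ = (−70 + √1238334.40) / 1320 ≈ 0.7900.

δ ≈ 0.7900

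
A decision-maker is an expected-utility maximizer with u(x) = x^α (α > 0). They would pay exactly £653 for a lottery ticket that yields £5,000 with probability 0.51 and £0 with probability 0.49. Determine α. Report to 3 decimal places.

α ≈ 0.331

The lottery's expected utility is 0.51·u(5000) + 0.49·u(0) = 0.51·5000^α (since u(0) = 0 for α > 0).
Equating: 653^α = 0.51·5000^α, i.e. 0.1306^α = 0.51.
α = ln(0.51) / ln(653/5000) = -0.673345/-2.035616 ≈ 0.331.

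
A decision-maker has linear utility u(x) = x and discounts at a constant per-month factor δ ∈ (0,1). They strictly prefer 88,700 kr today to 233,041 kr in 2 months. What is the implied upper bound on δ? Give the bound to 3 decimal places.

δ < 0.617

Under u(x) = x this choice says 88700 > δ^2·233041.
Hence δ^2 < 88700/233041 = 0.38062, and x ↦ x^(1/2) is increasing on (0,∞).
δ < (88700/233041)^(1/2) ≈ 0.617.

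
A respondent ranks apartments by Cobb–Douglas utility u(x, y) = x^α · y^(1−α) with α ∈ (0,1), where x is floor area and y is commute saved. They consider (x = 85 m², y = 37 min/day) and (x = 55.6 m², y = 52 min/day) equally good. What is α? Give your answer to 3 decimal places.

α ≈ 0.445

The Cobb–Douglas utilities coincide, so 85^α·37^(1−α) = 55.6^α·52^(1−α).
Taking logs: α·ln 85 + (1−α)·ln 37 = α·ln 55.6 + (1−α)·ln 52, i.e. α·0.424468 = (1−α)·0.340326.
With A = 0.424468 and B = 0.340326: α·A = (1−α)·B, so α = B/(A+B) = 0.340326/0.764794 ≈ 0.445.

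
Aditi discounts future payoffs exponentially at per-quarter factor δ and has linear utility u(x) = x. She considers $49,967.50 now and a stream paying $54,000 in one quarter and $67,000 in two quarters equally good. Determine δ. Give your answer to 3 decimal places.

δ ≈ 0.550

Present value of the stream is 54000·δ + 67000·δ². Indifference gives 54000δ + 67000δ² = 49967.50.
That is, 67000δ² + 54000δ − 49967.50 = 0, a quadratic in δ.
By the quadratic formula (taking the positive root), δ = (−54000 + √16307290000.00) / 134000 ≈ 0.550.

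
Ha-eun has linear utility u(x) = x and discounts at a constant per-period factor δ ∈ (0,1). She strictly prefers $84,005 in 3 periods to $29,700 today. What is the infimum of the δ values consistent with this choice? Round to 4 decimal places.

Comparing present values: 29700 < δ^3·84005.
Hence δ^3 > 29700/84005 = 0.35355, and x ↦ x^(1/3) is increasing on (0,∞).
δ > 0.35355^(1/3) = 0.7071.

δ > 0.7071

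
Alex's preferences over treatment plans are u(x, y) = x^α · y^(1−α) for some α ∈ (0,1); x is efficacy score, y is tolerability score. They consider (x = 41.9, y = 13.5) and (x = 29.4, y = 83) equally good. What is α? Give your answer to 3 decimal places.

Indifference: 41.9^α · 13.5^(1−α) = 29.4^α · 83^(1−α).
(41.9/29.4)^α = (83/13.5)^(1−α); take logs: α·ln(41.9/29.4) = (1−α)·ln(83/13.5), i.e. α·0.354291 = (1−α)·1.816151.
With A = 0.354291 and B = 1.816151: α·A = (1−α)·B, so α = B/(A+B) = 1.816151/2.170442 ≈ 0.837.

α ≈ 0.837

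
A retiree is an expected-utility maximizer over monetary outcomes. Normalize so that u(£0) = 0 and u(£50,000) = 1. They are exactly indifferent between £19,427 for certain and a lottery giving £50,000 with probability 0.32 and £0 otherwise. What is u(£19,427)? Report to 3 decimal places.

0.320

The indifference gives u(£19,427) = 0.32·u(£50,000) + 0.68·u(£0) = 0.32·1 + 0.68·0 = 0.32.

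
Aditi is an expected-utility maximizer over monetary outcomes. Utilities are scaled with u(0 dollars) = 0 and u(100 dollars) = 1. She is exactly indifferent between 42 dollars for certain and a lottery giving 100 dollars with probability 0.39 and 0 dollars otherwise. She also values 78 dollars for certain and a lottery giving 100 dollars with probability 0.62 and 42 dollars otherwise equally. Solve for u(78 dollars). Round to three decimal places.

0.768

From the first indifference, u(42 dollars) = 0.39·u(100 dollars) + 0.61·u(0 dollars) = 0.39·1 + 0.61·0 = 0.39.
Chaining: u(78 dollars) = 0.62·1.00 + 0.38·0.39 = 0.7682.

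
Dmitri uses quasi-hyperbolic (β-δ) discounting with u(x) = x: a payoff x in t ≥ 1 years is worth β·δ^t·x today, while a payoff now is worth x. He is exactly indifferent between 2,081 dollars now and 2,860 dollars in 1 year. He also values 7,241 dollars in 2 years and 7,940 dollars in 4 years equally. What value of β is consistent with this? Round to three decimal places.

β ≈ 0.762

Both payoffs in the second observation are in the future, so β drops out: δ^2·7241 = δ^4·7940 ⇒ δ^2 = 7241/7940 = 0.91196, so δ = 0.95497.
Now use the now-vs-future pair: 2081 = β·δ·2860 gives β = 2081/(0.95497·2860) ≈ 0.762.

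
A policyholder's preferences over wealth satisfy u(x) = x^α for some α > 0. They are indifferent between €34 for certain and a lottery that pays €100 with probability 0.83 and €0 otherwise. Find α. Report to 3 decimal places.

The lottery's expected utility is 0.83·u(100) + 0.17·u(0) = 0.83·100^α (since u(0) = 0 for α > 0).
Setting u(34) equal to that: 34^α = 0.83·100^α ⇒ (34/100)^α = 0.83.
Taking logs: α·ln(34/100) = ln(0.83), so α = -0.186330 / -1.078810 ≈ 0.173.

α ≈ 0.173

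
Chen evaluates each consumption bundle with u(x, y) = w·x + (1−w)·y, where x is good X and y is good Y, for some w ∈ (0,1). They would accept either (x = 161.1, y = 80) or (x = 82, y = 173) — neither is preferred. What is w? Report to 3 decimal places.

u(161.1,80) = u(82,173) means w·161.1 + (1−w)·80 = w·82 + (1−w)·173.
w·(161.1−82) = (1−w)·(173−80), i.e. w·79.1 = (1−w)·93.
So w/(1−w) = 93/79.1 = 1.1757, giving w = 93/(79.1+93) = 0.540.

w = 0.540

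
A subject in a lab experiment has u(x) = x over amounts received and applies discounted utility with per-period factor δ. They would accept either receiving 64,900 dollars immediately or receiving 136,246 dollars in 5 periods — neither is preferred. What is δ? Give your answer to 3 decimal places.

δ ≈ 0.862

Equating discounted utilities: u(64900) = δ^5·u(136246) ⇒ δ^5 = u(64900)/u(136246).
With u(x) = x: δ^5 = 64900/136246 = 0.47634.
Hence δ = (0.47634)^(1/5) = 0.86215.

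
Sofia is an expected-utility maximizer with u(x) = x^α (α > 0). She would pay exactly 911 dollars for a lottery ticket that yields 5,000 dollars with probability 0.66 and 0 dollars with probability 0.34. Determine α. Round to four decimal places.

Since u(0) = 0, the lottery's EU is 0.66·5000^α.
Indifference: 911^α = 0.66·5000^α, so (911/5000)^α = 0.66.
Take logs: α = ln 0.66 / ln(911/5000) ≈ 0.244040.

α ≈ 0.2440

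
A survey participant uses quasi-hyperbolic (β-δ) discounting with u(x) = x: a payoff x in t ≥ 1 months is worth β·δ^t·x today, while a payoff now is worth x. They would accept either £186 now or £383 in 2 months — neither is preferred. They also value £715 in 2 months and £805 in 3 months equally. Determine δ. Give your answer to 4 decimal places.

δ ≈ 0.8882

Both payoffs in the second observation are in the future, so β drops out: δ^2·715 = δ^3·805 ⇒ δ = 715/805 = 0.88820.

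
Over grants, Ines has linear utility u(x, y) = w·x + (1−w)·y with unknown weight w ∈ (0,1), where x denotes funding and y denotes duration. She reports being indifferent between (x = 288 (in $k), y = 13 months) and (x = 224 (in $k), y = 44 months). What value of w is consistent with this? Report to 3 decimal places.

Indifference: w·288 + (1−w)·13 = w·224 + (1−w)·44.
Collecting terms: w·64 = (1−w)·31.
Hence w = 31/(64+31) = 31/95 = 0.326.

w = 0.326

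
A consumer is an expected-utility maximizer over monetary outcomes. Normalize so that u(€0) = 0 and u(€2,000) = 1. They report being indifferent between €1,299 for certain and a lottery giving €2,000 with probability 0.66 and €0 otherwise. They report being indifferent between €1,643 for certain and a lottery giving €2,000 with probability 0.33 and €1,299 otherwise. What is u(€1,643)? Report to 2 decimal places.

The first gamble pins u(€1,299): it must equal 0.66·1 + 0.34·0 = 0.66.
Then u(€1,643) = 0.33·u(€2,000) + 0.67·u(€1,299) = 0.33·1.00 + 0.67·0.66 = 0.7722.

0.77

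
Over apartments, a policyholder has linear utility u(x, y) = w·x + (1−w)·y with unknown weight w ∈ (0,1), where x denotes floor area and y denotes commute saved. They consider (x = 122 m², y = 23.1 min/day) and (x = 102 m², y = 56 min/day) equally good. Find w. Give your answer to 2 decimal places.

Equating utilities: w·122 + (1−w)·23.1 = w·102 + (1−w)·56.
Collecting terms: w·20 = (1−w)·32.9.
Hence w = 32.9/(20+32.9) = 32.9/52.9 = 0.62.

w = 0.62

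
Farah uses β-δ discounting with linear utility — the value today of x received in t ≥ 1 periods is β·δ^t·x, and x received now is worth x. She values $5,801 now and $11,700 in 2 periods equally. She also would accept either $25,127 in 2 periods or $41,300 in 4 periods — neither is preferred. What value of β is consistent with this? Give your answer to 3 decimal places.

Both payoffs in the second observation are in the future, so β drops out: δ^2·25127 = δ^4·41300 ⇒ δ^2 = 25127/41300 = 0.60840, so δ = 0.78000.
Substituting δ into 5801 = β·δ^2·11700: β = 5801/(7118.303) ≈ 0.815.

β ≈ 0.815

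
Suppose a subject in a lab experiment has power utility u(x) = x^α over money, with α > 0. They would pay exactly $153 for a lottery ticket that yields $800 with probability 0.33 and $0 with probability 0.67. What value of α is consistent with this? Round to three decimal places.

α ≈ 0.670

Since u(0) = 0, the lottery's EU is 0.33·800^α.
Equating: 153^α = 0.33·800^α, i.e. 0.1913^α = 0.33.
Take logs: α = ln 0.33 / ln(153/800) ≈ 0.67022.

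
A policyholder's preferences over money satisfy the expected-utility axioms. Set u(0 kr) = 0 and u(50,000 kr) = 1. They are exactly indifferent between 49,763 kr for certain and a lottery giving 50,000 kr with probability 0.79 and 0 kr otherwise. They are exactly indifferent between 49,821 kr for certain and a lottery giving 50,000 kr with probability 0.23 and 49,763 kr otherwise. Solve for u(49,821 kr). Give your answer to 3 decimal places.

0.838

First, u(49,763 kr) = 0.79·u(50,000 kr) + 0.21·u(0 kr) = 0.79.
Chaining: u(49,821 kr) = 0.23·1.00 + 0.77·0.79 = 0.8383.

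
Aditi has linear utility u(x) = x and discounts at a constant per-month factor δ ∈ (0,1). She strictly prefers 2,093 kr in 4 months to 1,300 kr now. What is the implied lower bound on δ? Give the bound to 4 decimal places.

δ > 0.8878

The preference means 1300 < δ^4·2093.
So δ^4 > 1300/2093 = 0.62112; taking the 4th root of both positive sides preserves the inequality.
δ > (1300/2093)^(1/4) ≈ 0.8878.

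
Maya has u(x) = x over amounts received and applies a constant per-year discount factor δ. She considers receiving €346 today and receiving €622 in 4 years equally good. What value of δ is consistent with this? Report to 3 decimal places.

δ ≈ 0.864

The payoff in 4 years is discounted by δ^4, so u(346) = δ^4·u(622) and δ^4 = u(346)/u(622).
With u(x) = x: δ^4 = 346/622 = 0.55627.
Taking the 4th root: δ = 0.55627^(1/4) ≈ 0.864.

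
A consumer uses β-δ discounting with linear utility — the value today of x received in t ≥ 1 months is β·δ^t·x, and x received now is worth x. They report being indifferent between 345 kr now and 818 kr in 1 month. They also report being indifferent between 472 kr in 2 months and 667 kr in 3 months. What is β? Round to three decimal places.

From the later pair, β·δ^2·472 = β·δ^3·667; dividing through, δ = 472/667 = 0.70765.
Substituting δ into 345 = β·δ·818: β = 345/(578.855) ≈ 0.596.

β ≈ 0.596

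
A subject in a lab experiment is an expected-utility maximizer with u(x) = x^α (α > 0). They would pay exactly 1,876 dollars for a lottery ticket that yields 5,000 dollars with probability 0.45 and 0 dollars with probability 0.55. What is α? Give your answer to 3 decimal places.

α ≈ 0.815

EU(lottery) = 0.45·5000^α + 0.55·0 = 0.45·5000^α.
Equating: 1876^α = 0.45·5000^α, i.e. 0.3752^α = 0.45.
Take logs: α = ln 0.45 / ln(1876/5000) ≈ 0.81456.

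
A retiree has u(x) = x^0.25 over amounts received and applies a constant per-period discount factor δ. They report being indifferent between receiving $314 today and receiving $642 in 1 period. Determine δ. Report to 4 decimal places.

δ ≈ 0.8363

Indifference means u(314) = δ · u(642), so δ = u(314)/u(642).
With u(x) = x^0.25: δ = 314^0.25/642^0.25 = (314/642)^0.25 = 0.83627.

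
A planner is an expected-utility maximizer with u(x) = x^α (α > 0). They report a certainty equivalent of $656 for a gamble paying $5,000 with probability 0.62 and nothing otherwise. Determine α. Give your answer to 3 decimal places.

The lottery's expected utility is 0.62·u(5000) + 0.38·u(0) = 0.62·5000^α (since u(0) = 0 for α > 0).
Setting u(656) equal to that: 656^α = 0.62·5000^α ⇒ (656/5000)^α = 0.62.
Take logs: α = ln 0.62 / ln(656/5000) ≈ 0.23537.

α ≈ 0.235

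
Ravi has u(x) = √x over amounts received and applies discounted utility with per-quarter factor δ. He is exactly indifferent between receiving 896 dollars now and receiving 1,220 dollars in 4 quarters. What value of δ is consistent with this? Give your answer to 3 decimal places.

Equating discounted utilities: u(896) = δ^4·u(1220) ⇒ δ^4 = u(896)/u(1220).
With u(x) = √x: δ^4 = √896/√1220 = √(896/1220) = 0.85699.
So δ = 0.85699^(1/4) ≈ 0.962.

δ ≈ 0.962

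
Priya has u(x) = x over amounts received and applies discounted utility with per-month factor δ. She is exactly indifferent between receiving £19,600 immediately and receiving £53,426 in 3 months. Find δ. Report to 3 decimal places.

δ ≈ 0.716

Indifference means u(19600) = δ^3 · u(53426), so δ^3 = u(19600)/u(53426).
With u(x) = x: δ^3 = 19600/53426 = 0.36686.
So δ = 0.36686^(1/3) ≈ 0.716.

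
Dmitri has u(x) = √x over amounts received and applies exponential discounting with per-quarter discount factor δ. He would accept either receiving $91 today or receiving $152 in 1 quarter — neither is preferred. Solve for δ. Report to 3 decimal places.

δ ≈ 0.774

Equating discounted utilities: u(91) = δ·u(152) ⇒ δ = u(91)/u(152).
With u(x) = √x: δ = √91/√152 = √(91/152) = 0.77375.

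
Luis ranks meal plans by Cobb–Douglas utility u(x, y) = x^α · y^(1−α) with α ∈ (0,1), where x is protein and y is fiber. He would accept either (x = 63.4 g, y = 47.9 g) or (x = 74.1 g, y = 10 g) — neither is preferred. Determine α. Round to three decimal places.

Indifference: 63.4^α · 47.9^(1−α) = 74.1^α · 10^(1−α).
(63.4/74.1)^α = (10/47.9)^(1−α); take logs: α·ln(63.4/74.1) = (1−α)·ln(10/47.9), i.e. α·-0.155952 = (1−α)·-1.566530.
Thus α·(-1.722482) = -1.566530, so α = -1.566530/-1.722482 ≈ 0.909.

α ≈ 0.909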